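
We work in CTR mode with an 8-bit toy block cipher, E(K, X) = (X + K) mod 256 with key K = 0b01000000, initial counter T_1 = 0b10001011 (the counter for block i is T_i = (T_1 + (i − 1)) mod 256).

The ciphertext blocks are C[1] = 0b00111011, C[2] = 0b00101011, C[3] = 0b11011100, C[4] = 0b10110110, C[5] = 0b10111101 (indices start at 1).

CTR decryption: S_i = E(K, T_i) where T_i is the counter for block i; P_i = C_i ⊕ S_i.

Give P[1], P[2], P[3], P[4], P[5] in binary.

P[1] = 0b11110000, P[2] = 0b11100111, P[3] = 0b00010001, P[4] = 0b01111000, P[5] = 0b01110010

P[1]: T = 0b10001011, S = E(K, T) = 0b11001011; 0b00111011 ⊕ 0b11001011 = 0b11110000.
P[2]: T = 0b10001100, S = E(K, T) = 0b11001100; 0b00101011 ⊕ 0b11001100 = 0b11100111.
P[3]: T = 0b10001101, S = E(K, T) = 0b11001101; 0b11011100 ⊕ 0b11001101 = 0b00010001.
P[4]: T = 0b10001110, S = E(K, T) = 0b11001110; 0b10110110 ⊕ 0b11001110 = 0b01111000.
P[5]: T = 0b10001111, S = E(K, T) = 0b11001111; 0b10111101 ⊕ 0b11001111 = 0b01110010.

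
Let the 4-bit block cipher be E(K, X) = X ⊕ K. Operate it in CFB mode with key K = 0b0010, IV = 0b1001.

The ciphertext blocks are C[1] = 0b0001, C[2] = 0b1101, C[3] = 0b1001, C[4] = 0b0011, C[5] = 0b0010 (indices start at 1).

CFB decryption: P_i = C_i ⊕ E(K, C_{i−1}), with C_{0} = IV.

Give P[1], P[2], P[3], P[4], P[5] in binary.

P[1]: E(K, 0b1001) = 0b1011; 0b0001 ⊕ 0b1011 = 0b1010.
P[2]: E(K, 0b0001) = 0b0011; 0b1101 ⊕ 0b0011 = 0b1110.
P[3]: E(K, 0b1101) = 0b1111; 0b1001 ⊕ 0b1111 = 0b0110.
P[4]: E(K, 0b1001) = 0b1011; 0b0011 ⊕ 0b1011 = 0b1000.
P[5]: E(K, 0b0011) = 0b0001; 0b0010 ⊕ 0b0001 = 0b0011.

P[1] = 0b1010, P[2] = 0b1110, P[3] = 0b0110, P[4] = 0b1000, P[5] = 0b0011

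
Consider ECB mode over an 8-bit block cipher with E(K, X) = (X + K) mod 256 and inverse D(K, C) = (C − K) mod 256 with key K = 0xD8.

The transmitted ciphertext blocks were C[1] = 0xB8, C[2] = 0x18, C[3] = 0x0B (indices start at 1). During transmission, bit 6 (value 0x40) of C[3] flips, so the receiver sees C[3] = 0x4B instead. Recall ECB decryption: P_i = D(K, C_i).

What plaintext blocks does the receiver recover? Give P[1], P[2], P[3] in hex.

P[1] = 0xE0, P[2] = 0x40, P[3] = 0x73

Only C[3] changed, to 0x4B. In ECB, a change in C_i affects only P_i. Decrypting the received ciphertext:
P[1]: D(K, 0xB8) = 0xE0.
P[2]: D(K, 0x18) = 0x40.
P[3]: D(K, 0x4B) = 0x73.
Blocks that differ from the original plaintext: P[3].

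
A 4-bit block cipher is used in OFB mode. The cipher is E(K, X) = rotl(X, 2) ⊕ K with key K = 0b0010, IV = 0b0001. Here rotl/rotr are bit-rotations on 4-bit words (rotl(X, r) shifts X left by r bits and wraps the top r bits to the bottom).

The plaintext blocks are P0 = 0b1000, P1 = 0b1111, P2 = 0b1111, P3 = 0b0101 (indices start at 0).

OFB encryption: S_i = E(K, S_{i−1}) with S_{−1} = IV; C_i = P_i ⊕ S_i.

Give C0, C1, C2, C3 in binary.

C0 = 0b1110, C1 = 0b0100, C2 = 0b0011, C3 = 0b0100

C0: S = E(K, 0b0001) = 0b0110; 0b1000 ⊕ 0b0110 = 0b1110.
C1: S = E(K, 0b0110) = 0b1011; 0b1111 ⊕ 0b1011 = 0b0100.
C2: S = E(K, 0b1011) = 0b1100; 0b1111 ⊕ 0b1100 = 0b0011.
C3: S = E(K, 0b1100) = 0b0001; 0b0101 ⊕ 0b0001 = 0b0100.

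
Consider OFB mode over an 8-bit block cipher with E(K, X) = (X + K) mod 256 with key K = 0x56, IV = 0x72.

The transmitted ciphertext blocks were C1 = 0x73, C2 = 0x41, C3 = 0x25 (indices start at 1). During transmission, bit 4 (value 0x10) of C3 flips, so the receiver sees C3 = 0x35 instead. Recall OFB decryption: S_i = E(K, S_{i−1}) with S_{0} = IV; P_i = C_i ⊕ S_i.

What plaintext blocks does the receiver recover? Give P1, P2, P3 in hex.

Only C3 changed, to 0x35. In OFB, a change in C_i flips the same bit in P_i only; the keystream is unaffected. Decrypting the received ciphertext:
P1: S = E(K, 0x72) = 0xC8; 0x73 ⊕ 0xC8 = 0xBB.
P2: S = E(K, 0xC8) = 0x1E; 0x41 ⊕ 0x1E = 0x5F.
P3: S = E(K, 0x1E) = 0x74; 0x35 ⊕ 0x74 = 0x41.
Blocks that differ from the original plaintext: P3.

P1 = 0xBB, P2 = 0x5F, P3 = 0x41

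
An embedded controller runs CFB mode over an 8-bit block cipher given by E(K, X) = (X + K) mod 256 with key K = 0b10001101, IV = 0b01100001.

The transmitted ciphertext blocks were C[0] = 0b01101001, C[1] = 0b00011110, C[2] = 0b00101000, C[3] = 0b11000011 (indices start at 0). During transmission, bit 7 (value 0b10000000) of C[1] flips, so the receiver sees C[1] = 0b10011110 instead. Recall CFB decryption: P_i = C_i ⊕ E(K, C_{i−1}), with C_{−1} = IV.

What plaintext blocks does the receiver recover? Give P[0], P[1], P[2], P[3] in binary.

Only C[1] changed, to 0b10011110. In CFB, a change in C_i flips the same bit in P_i and garbles P_{i+1}. Decrypting the received ciphertext:
P[0]: E(K, 0b01100001) = 0b11101110; 0b01101001 ⊕ 0b11101110 = 0b10000111.
P[1]: E(K, 0b01101001) = 0b11110110; 0b10011110 ⊕ 0b11110110 = 0b01101000.
P[2]: E(K, 0b10011110) = 0b00101011; 0b00101000 ⊕ 0b00101011 = 0b00000011.
P[3]: E(K, 0b00101000) = 0b10110101; 0b11000011 ⊕ 0b10110101 = 0b01110110.
Blocks that differ from the original plaintext: P[1], P[2].

P[0] = 0b10000111, P[1] = 0b01101000, P[2] = 0b00000011, P[3] = 0b01110110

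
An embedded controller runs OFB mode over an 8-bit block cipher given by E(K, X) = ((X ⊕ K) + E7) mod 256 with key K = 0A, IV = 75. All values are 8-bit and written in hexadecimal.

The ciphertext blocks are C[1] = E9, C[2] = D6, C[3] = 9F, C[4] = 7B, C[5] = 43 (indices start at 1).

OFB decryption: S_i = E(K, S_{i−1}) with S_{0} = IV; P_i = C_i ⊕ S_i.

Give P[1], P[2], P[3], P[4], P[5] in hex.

P[1]: S = E(K, 75) = 66; E9 ⊕ 66 = 8F.
P[2]: S = E(K, 66) = 53; D6 ⊕ 53 = 85.
P[3]: S = E(K, 53) = 40; 9F ⊕ 40 = DF.
P[4]: S = E(K, 40) = 31; 7B ⊕ 31 = 4A.
P[5]: S = E(K, 31) = 22; 43 ⊕ 22 = 61.

P[1] = 8F, P[2] = 85, P[3] = DF, P[4] = 4A, P[5] = 61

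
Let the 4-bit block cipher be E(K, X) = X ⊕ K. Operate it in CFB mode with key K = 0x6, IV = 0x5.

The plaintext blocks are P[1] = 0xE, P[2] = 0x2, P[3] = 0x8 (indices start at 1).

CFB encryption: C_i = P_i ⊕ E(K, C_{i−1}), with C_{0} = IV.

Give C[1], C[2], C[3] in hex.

C[1]: E(K, 0x5) = 0x3; 0xE ⊕ 0x3 = 0xD.
C[2]: E(K, 0xD) = 0xB; 0x2 ⊕ 0xB = 0x9.
C[3]: E(K, 0x9) = 0xF; 0x8 ⊕ 0xF = 0x7.

C[1] = 0xD, C[2] = 0x9, C[3] = 0x7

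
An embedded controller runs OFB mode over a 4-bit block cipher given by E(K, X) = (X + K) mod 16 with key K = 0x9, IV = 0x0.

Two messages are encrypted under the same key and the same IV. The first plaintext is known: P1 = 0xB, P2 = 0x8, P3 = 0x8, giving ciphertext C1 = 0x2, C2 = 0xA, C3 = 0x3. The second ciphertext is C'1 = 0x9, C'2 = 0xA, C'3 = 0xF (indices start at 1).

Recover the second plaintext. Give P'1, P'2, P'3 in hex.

P'1 = 0x0, P'2 = 0x8, P'3 = 0x4

In OFB with a reused IV, both messages share the same keystream S_i, so C_i ⊕ C'_i = P_i ⊕ P'_i and thus P'_i = P_i ⊕ C_i ⊕ C'_i.
P'1: 0xB ⊕ 0x2 ⊕ 0x9 = 0x0.
P'2: 0x8 ⊕ 0xA ⊕ 0xA = 0x8.
P'3: 0x8 ⊕ 0x3 ⊕ 0xF = 0x4.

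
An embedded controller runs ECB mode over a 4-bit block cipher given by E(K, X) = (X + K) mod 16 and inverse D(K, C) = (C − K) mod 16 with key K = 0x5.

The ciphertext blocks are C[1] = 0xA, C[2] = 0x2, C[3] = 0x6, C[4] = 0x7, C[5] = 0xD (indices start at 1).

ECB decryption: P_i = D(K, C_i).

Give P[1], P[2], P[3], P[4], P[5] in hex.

P[1] = 0x5, P[2] = 0xD, P[3] = 0x1, P[4] = 0x2, P[5] = 0x8

P[1]: D(K, 0xA) = 0x5.
P[2]: D(K, 0x2) = 0xD.
P[3]: D(K, 0x6) = 0x1.
P[4]: D(K, 0x7) = 0x2.
P[5]: D(K, 0xD) = 0x8.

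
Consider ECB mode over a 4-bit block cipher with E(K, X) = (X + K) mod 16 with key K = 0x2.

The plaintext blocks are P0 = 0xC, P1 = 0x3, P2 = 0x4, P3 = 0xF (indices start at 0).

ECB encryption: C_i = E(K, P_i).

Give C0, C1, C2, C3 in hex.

C0: E(K, 0xC) = 0xE.
C1: E(K, 0x3) = 0x5.
C2: E(K, 0x4) = 0x6.
C3: E(K, 0xF) = 0x1.

C0 = 0xE, C1 = 0x5, C2 = 0x6, C3 = 0x1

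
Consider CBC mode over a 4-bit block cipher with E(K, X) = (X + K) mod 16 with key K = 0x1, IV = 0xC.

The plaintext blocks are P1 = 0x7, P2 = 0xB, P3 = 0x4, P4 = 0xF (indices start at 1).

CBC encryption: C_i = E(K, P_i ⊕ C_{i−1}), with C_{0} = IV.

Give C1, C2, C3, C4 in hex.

C1 = 0xC, C2 = 0x8, C3 = 0xD, C4 = 0x3

C1: P1 ⊕ 0xC = 0xB; E(K, 0xB) = 0xC.
C2: P2 ⊕ 0xC = 0x7; E(K, 0x7) = 0x8.
C3: P3 ⊕ 0x8 = 0xC; E(K, 0xC) = 0xD.
C4: P4 ⊕ 0xD = 0x2; E(K, 0x2) = 0x3.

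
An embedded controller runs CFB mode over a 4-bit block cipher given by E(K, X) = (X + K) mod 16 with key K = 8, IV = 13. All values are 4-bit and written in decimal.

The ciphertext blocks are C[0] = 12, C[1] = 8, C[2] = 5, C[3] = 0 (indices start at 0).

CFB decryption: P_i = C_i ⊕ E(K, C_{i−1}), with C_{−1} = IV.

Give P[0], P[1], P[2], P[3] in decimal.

P[0]: E(K, 13) = 5; 12 ⊕ 5 = 9.
P[1]: E(K, 12) = 4; 8 ⊕ 4 = 12.
P[2]: E(K, 8) = 0; 5 ⊕ 0 = 5.
P[3]: E(K, 5) = 13; 0 ⊕ 13 = 13.

P[0] = 9, P[1] = 12, P[2] = 5, P[3] = 13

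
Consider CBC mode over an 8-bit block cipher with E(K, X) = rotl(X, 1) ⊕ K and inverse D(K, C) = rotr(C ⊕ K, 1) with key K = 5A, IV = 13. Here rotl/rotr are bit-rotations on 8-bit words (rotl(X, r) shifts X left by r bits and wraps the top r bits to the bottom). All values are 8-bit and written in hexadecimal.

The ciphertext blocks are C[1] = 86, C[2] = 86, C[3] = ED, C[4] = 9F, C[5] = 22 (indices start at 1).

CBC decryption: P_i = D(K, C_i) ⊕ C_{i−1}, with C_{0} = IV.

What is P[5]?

P[5] = A3

P[5]: D(K, 22) = 3C; 3C ⊕ 9F = A3.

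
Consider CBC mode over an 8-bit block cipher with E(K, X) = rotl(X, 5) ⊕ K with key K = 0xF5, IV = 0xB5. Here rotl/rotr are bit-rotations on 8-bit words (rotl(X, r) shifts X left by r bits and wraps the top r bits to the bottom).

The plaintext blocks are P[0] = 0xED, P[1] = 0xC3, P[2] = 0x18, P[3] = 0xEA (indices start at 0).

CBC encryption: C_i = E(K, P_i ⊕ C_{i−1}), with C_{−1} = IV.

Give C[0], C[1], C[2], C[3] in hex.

C[0]: P[0] ⊕ 0xB5 = 0x58; E(K, 0x58) = 0xFE.
C[1]: P[1] ⊕ 0xFE = 0x3D; E(K, 0x3D) = 0x52.
C[2]: P[2] ⊕ 0x52 = 0x4A; E(K, 0x4A) = 0xBC.
C[3]: P[3] ⊕ 0xBC = 0x56; E(K, 0x56) = 0x3F.

C[0] = 0xFE, C[1] = 0x52, C[2] = 0xBC, C[3] = 0x3F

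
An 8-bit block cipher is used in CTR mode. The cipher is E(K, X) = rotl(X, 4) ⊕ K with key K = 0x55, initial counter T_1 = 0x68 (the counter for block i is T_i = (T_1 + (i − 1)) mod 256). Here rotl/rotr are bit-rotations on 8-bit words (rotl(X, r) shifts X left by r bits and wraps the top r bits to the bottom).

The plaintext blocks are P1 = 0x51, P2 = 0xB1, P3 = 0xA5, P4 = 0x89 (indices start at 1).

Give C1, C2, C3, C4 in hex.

CTR encryption: S_i = E(K, T_i) where T_i is the counter for block i; C_i = P_i ⊕ S_i.
C1: T = 0x68, S = E(K, T) = 0xD3; 0x51 ⊕ 0xD3 = 0x82.
C2: T = 0x69, S = E(K, T) = 0xC3; 0xB1 ⊕ 0xC3 = 0x72.
C3: T = 0x6A, S = E(K, T) = 0xF3; 0xA5 ⊕ 0xF3 = 0x56.
C4: T = 0x6B, S = E(K, T) = 0xE3; 0x89 ⊕ 0xE3 = 0x6A.

C1 = 0x82, C2 = 0x72, C3 = 0x56, C4 = 0x6A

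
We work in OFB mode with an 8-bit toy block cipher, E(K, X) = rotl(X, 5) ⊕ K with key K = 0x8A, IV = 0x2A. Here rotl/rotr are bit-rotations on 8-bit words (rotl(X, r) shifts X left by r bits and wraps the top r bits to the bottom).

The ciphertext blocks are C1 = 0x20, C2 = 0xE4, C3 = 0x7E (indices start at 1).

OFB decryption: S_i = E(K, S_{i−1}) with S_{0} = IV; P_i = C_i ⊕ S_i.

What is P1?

P1 = 0xEF

P1: S = E(K, 0x2A) = 0xCF; 0x20 ⊕ 0xCF = 0xEF.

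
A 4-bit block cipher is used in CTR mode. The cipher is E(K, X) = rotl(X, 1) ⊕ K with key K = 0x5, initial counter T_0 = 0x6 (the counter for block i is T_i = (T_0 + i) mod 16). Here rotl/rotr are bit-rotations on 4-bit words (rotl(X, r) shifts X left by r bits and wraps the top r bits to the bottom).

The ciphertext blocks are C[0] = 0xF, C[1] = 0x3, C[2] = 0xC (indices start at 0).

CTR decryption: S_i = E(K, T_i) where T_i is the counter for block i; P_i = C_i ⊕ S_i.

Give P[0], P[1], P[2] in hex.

P[0] = 0x6, P[1] = 0x8, P[2] = 0x8

P[0]: T = 0x6, S = E(K, T) = 0x9; 0xF ⊕ 0x9 = 0x6.
P[1]: T = 0x7, S = E(K, T) = 0xB; 0x3 ⊕ 0xB = 0x8.
P[2]: T = 0x8, S = E(K, T) = 0x4; 0xC ⊕ 0x4 = 0x8.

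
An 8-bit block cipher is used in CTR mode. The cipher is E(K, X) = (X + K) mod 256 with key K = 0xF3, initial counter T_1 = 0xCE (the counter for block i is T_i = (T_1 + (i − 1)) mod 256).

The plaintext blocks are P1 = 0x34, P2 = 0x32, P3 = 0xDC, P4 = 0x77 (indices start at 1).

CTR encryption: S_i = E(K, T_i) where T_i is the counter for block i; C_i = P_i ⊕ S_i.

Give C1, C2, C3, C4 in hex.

C1 = 0xF5, C2 = 0xF0, C3 = 0x1F, C4 = 0xB3

C1: T = 0xCE, S = E(K, T) = 0xC1; 0x34 ⊕ 0xC1 = 0xF5.
C2: T = 0xCF, S = E(K, T) = 0xC2; 0x32 ⊕ 0xC2 = 0xF0.
C3: T = 0xD0, S = E(K, T) = 0xC3; 0xDC ⊕ 0xC3 = 0x1F.
C4: T = 0xD1, S = E(K, T) = 0xC4; 0x77 ⊕ 0xC4 = 0xB3.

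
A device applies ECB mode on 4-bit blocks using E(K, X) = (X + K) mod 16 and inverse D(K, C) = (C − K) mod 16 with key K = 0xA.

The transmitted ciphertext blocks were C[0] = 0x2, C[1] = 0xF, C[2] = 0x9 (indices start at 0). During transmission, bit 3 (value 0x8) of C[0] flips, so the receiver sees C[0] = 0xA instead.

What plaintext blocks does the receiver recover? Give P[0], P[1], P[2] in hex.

P[0] = 0x0, P[1] = 0x5, P[2] = 0xF

ECB decryption: P_i = D(K, C_i).
Only C[0] changed, to 0xA. In ECB, a change in C_i affects only P_i. Decrypting the received ciphertext:
P[0]: D(K, 0xA) = 0x0.
P[1]: D(K, 0xF) = 0x5.
P[2]: D(K, 0x9) = 0xF.
Blocks that differ from the original plaintext: P[0].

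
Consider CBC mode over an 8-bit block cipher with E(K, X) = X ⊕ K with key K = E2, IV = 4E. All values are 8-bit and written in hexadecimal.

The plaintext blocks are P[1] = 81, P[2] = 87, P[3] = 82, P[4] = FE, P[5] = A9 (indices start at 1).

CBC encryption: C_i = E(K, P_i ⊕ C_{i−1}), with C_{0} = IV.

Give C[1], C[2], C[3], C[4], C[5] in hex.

C[1]: P[1] ⊕ 4E = CF; E(K, CF) = 2D.
C[2]: P[2] ⊕ 2D = AA; E(K, AA) = 48.
C[3]: P[3] ⊕ 48 = CA; E(K, CA) = 28.
C[4]: P[4] ⊕ 28 = D6; E(K, D6) = 34.
C[5]: P[5] ⊕ 34 = 9D; E(K, 9D) = 7F.

C[1] = 2D, C[2] = 48, C[3] = 28, C[4] = 34, C[5] = 7F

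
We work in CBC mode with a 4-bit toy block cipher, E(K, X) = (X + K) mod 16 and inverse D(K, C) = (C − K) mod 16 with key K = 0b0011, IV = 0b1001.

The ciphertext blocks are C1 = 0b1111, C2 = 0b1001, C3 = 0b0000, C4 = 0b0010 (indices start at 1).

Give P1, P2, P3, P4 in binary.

P1 = 0b0101, P2 = 0b1001, P3 = 0b0100, P4 = 0b1111

CBC decryption: P_i = D(K, C_i) ⊕ C_{i−1}, with C_{0} = IV.
P1: D(K, 0b1111) = 0b1100; 0b1100 ⊕ 0b1001 = 0b0101.
P2: D(K, 0b1001) = 0b0110; 0b0110 ⊕ 0b1111 = 0b1001.
P3: D(K, 0b0000) = 0b1101; 0b1101 ⊕ 0b1001 = 0b0100.
P4: D(K, 0b0010) = 0b1111; 0b1111 ⊕ 0b0000 = 0b1111.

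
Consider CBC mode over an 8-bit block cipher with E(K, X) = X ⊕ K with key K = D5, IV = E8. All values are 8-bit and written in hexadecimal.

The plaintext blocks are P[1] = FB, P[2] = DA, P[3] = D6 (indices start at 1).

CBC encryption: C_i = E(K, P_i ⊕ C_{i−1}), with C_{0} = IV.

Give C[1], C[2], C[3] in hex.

C[1]: P[1] ⊕ E8 = 13; E(K, 13) = C6.
C[2]: P[2] ⊕ C6 = 1C; E(K, 1C) = C9.
C[3]: P[3] ⊕ C9 = 1F; E(K, 1F) = CA.

C[1] = C6, C[2] = C9, C[3] = CA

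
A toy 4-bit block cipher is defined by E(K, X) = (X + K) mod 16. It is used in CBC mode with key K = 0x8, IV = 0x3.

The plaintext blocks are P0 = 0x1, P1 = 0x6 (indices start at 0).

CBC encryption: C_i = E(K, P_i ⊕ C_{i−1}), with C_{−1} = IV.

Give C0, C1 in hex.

C0: P0 ⊕ 0x3 = 0x2; E(K, 0x2) = 0xA.
C1: P1 ⊕ 0xA = 0xC; E(K, 0xC) = 0x4.

C0 = 0xA, C1 = 0x4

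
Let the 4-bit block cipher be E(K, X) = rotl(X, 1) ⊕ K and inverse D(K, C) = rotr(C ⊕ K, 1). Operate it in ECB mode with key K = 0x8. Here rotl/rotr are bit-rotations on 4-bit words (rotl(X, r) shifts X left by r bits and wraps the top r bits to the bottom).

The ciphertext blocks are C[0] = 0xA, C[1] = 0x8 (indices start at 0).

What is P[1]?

ECB decryption: P_i = D(K, C_i).
P[1]: D(K, 0x8) = 0x0.

P[1] = 0x0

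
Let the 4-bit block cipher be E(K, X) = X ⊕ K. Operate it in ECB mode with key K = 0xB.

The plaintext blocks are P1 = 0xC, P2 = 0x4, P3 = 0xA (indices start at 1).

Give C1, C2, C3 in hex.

ECB encryption: C_i = E(K, P_i).
C1: E(K, 0xC) = 0x7.
C2: E(K, 0x4) = 0xF.
C3: E(K, 0xA) = 0x1.

C1 = 0x7, C2 = 0xF, C3 = 0x1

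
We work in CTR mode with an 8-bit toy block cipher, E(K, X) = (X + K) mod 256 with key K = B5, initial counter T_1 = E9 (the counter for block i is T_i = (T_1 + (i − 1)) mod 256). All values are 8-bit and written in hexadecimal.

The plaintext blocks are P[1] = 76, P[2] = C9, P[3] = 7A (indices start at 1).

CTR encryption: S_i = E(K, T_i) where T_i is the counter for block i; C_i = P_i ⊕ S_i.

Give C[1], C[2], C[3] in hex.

C[1]: T = E9, S = E(K, T) = 9E; 76 ⊕ 9E = E8.
C[2]: T = EA, S = E(K, T) = 9F; C9 ⊕ 9F = 56.
C[3]: T = EB, S = E(K, T) = A0; 7A ⊕ A0 = DA.

C[1] = E8, C[2] = 56, C[3] = DA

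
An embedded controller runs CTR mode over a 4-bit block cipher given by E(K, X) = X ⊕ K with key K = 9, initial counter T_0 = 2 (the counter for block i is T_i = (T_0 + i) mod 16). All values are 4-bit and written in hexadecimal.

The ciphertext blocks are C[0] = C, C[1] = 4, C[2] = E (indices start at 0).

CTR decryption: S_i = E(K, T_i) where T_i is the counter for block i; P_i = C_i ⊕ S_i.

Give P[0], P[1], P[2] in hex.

P[0] = 7, P[1] = E, P[2] = 3

P[0]: T = 2, S = E(K, T) = B; C ⊕ B = 7.
P[1]: T = 3, S = E(K, T) = A; 4 ⊕ A = E.
P[2]: T = 4, S = E(K, T) = D; E ⊕ D = 3.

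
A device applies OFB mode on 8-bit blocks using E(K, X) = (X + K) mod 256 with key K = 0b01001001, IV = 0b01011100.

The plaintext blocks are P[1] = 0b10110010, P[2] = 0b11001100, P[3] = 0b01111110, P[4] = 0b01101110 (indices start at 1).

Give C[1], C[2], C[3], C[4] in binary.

C[1] = 0b00010111, C[2] = 0b00100010, C[3] = 0b01001001, C[4] = 0b11101110

OFB encryption: S_i = E(K, S_{i−1}) with S_{0} = IV; C_i = P_i ⊕ S_i.
C[1]: S = E(K, 0b01011100) = 0b10100101; 0b10110010 ⊕ 0b10100101 = 0b00010111.
C[2]: S = E(K, 0b10100101) = 0b11101110; 0b11001100 ⊕ 0b11101110 = 0b00100010.
C[3]: S = E(K, 0b11101110) = 0b00110111; 0b01111110 ⊕ 0b00110111 = 0b01001001.
C[4]: S = E(K, 0b00110111) = 0b10000000; 0b01101110 ⊕ 0b10000000 = 0b11101110.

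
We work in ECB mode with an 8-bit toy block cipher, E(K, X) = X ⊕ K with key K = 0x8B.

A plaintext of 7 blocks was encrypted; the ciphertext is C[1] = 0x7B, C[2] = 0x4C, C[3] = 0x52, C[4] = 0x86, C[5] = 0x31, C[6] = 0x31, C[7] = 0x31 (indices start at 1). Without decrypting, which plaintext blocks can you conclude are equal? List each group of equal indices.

ECB encrypts each block independently with the same key, so equal ciphertext blocks imply equal plaintext blocks.
C[5] = C[6] = C[7] = 0x31, so P[5] = P[6] = P[7].

P[5] = P[6] = P[7]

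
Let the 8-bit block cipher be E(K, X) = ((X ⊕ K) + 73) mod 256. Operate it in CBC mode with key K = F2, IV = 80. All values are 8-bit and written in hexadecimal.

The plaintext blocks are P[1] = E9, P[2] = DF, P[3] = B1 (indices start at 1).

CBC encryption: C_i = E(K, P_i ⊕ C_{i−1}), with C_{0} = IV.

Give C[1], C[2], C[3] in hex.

C[1]: P[1] ⊕ 80 = 69; E(K, 69) = 0E.
C[2]: P[2] ⊕ 0E = D1; E(K, D1) = 96.
C[3]: P[3] ⊕ 96 = 27; E(K, 27) = 48.

C[1] = 0E, C[2] = 96, C[3] = 48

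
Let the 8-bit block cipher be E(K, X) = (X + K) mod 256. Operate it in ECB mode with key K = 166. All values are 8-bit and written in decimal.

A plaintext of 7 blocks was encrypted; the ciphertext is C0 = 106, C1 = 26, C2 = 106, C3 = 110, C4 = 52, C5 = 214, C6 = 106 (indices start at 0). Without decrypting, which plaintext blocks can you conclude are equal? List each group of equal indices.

ECB encrypts each block independently with the same key, so equal ciphertext blocks imply equal plaintext blocks.
C0 = C2 = C6 = 106, so P0 = P2 = P6.

P0 = P2 = P6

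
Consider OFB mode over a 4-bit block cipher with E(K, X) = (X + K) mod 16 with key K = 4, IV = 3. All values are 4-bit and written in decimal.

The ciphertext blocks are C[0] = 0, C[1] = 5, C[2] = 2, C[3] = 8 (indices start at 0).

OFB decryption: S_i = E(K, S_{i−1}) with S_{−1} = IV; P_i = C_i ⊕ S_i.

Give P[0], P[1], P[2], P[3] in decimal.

P[0]: S = E(K, 3) = 7; 0 ⊕ 7 = 7.
P[1]: S = E(K, 7) = 11; 5 ⊕ 11 = 14.
P[2]: S = E(K, 11) = 15; 2 ⊕ 15 = 13.
P[3]: S = E(K, 15) = 3; 8 ⊕ 3 = 11.

P[0] = 7, P[1] = 14, P[2] = 13, P[3] = 11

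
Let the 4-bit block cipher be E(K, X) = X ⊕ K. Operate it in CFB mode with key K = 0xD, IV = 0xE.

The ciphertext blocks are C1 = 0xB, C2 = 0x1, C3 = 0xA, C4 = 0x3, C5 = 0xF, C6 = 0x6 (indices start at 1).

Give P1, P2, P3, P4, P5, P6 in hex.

CFB decryption: P_i = C_i ⊕ E(K, C_{i−1}), with C_{0} = IV.
P1: E(K, 0xE) = 0x3; 0xB ⊕ 0x3 = 0x8.
P2: E(K, 0xB) = 0x6; 0x1 ⊕ 0x6 = 0x7.
P3: E(K, 0x1) = 0xC; 0xA ⊕ 0xC = 0x6.
P4: E(K, 0xA) = 0x7; 0x3 ⊕ 0x7 = 0x4.
P5: E(K, 0x3) = 0xE; 0xF ⊕ 0xE = 0x1.
P6: E(K, 0xF) = 0x2; 0x6 ⊕ 0x2 = 0x4.

P1 = 0x8, P2 = 0x7, P3 = 0x6, P4 = 0x4, P5 = 0x1, P6 = 0x4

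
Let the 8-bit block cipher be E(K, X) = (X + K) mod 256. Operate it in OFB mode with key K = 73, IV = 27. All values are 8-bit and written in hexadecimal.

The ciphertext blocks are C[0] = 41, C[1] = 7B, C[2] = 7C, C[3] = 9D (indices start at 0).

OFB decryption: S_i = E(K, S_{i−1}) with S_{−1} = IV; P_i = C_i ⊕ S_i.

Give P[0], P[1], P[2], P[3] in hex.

P[0]: S = E(K, 27) = 9A; 41 ⊕ 9A = DB.
P[1]: S = E(K, 9A) = 0D; 7B ⊕ 0D = 76.
P[2]: S = E(K, 0D) = 80; 7C ⊕ 80 = FC.
P[3]: S = E(K, 80) = F3; 9D ⊕ F3 = 6E.

P[0] = DB, P[1] = 76, P[2] = FC, P[3] = 6E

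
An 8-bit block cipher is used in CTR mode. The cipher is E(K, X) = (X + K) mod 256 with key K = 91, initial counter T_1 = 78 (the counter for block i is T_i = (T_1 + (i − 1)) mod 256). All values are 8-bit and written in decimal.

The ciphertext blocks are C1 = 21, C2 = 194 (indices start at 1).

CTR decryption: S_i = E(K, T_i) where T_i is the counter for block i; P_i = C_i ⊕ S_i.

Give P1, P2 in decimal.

P1 = 188, P2 = 104

P1: T = 78, S = E(K, T) = 169; 21 ⊕ 169 = 188.
P2: T = 79, S = E(K, T) = 170; 194 ⊕ 170 = 104.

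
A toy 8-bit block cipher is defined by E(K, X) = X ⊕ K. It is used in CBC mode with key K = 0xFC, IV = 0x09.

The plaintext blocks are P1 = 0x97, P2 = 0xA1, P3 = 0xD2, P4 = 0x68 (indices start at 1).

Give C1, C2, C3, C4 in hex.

C1 = 0x62, C2 = 0x3F, C3 = 0x11, C4 = 0x85

CBC encryption: C_i = E(K, P_i ⊕ C_{i−1}), with C_{0} = IV.
C1: P1 ⊕ 0x09 = 0x9E; E(K, 0x9E) = 0x62.
C2: P2 ⊕ 0x62 = 0xC3; E(K, 0xC3) = 0x3F.
C3: P3 ⊕ 0x3F = 0xED; E(K, 0xED) = 0x11.
C4: P4 ⊕ 0x11 = 0x79; E(K, 0x79) = 0x85.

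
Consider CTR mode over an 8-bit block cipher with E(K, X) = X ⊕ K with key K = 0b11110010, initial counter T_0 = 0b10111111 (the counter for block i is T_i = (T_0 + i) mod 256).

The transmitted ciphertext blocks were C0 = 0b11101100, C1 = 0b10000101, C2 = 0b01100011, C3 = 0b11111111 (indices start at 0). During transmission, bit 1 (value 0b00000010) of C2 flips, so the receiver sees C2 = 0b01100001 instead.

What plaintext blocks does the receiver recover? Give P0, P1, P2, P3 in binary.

P0 = 0b10100001, P1 = 0b10110111, P2 = 0b01010010, P3 = 0b11001111

CTR decryption: S_i = E(K, T_i) where T_i is the counter for block i; P_i = C_i ⊕ S_i.
Only C2 changed, to 0b01100001. In CTR, a change in C_i flips the same bit in P_i only; the keystream is unaffected. Decrypting the received ciphertext:
P0: T = 0b10111111, S = E(K, T) = 0b01001101; 0b11101100 ⊕ 0b01001101 = 0b10100001.
P1: T = 0b11000000, S = E(K, T) = 0b00110010; 0b10000101 ⊕ 0b00110010 = 0b10110111.
P2: T = 0b11000001, S = E(K, T) = 0b00110011; 0b01100001 ⊕ 0b00110011 = 0b01010010.
P3: T = 0b11000010, S = E(K, T) = 0b00110000; 0b11111111 ⊕ 0b00110000 = 0b11001111.
Blocks that differ from the original plaintext: P2.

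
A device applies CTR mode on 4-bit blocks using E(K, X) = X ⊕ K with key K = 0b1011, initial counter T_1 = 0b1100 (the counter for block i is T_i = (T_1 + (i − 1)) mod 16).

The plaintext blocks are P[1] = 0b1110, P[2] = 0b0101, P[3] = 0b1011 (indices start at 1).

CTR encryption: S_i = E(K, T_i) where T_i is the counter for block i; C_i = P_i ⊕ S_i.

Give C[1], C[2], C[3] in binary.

C[1]: T = 0b1100, S = E(K, T) = 0b0111; 0b1110 ⊕ 0b0111 = 0b1001.
C[2]: T = 0b1101, S = E(K, T) = 0b0110; 0b0101 ⊕ 0b0110 = 0b0011.
C[3]: T = 0b1110, S = E(K, T) = 0b0101; 0b1011 ⊕ 0b0101 = 0b1110.

C[1] = 0b1001, C[2] = 0b0011, C[3] = 0b1110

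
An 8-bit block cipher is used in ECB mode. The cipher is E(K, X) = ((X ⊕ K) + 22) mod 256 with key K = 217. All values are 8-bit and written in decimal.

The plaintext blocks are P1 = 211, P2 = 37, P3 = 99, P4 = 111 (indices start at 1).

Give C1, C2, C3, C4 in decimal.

C1 = 32, C2 = 18, C3 = 208, C4 = 204

ECB encryption: C_i = E(K, P_i).
C1: E(K, 211) = 32.
C2: E(K, 37) = 18.
C3: E(K, 99) = 208.
C4: E(K, 111) = 204.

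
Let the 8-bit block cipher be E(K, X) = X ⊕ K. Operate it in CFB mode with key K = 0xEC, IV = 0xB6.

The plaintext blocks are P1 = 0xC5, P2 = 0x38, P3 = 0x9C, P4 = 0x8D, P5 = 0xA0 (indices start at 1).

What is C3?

C3 = 0x3B

CFB encryption: C_i = P_i ⊕ E(K, C_{i−1}), with C_{0} = IV.
C1: E(K, 0xB6) = 0x5A; 0xC5 ⊕ 0x5A = 0x9F.
C2: E(K, 0x9F) = 0x73; 0x38 ⊕ 0x73 = 0x4B.
C3: E(K, 0x4B) = 0xA7; 0x9C ⊕ 0xA7 = 0x3B.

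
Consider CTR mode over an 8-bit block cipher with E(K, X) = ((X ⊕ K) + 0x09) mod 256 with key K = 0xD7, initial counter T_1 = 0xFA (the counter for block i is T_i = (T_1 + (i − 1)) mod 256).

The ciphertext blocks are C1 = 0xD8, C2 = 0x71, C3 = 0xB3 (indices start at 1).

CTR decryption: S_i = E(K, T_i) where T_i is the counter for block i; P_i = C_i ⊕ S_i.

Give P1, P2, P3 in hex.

P1: T = 0xFA, S = E(K, T) = 0x36; 0xD8 ⊕ 0x36 = 0xEE.
P2: T = 0xFB, S = E(K, T) = 0x35; 0x71 ⊕ 0x35 = 0x44.
P3: T = 0xFC, S = E(K, T) = 0x34; 0xB3 ⊕ 0x34 = 0x87.

P1 = 0xEE, P2 = 0x44, P3 = 0x87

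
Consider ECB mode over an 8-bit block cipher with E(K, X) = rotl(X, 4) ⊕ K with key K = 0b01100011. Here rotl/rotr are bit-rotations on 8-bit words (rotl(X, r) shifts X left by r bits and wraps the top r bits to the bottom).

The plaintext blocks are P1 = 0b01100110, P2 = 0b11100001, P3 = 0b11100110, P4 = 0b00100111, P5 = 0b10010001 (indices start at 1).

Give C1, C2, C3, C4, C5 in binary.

C1 = 0b00000101, C2 = 0b01111101, C3 = 0b00001101, C4 = 0b00010001, C5 = 0b01111010

ECB encryption: C_i = E(K, P_i).
C1: E(K, 0b01100110) = 0b00000101.
C2: E(K, 0b11100001) = 0b01111101.
C3: E(K, 0b11100110) = 0b00001101.
C4: E(K, 0b00100111) = 0b00010001.
C5: E(K, 0b10010001) = 0b01111010.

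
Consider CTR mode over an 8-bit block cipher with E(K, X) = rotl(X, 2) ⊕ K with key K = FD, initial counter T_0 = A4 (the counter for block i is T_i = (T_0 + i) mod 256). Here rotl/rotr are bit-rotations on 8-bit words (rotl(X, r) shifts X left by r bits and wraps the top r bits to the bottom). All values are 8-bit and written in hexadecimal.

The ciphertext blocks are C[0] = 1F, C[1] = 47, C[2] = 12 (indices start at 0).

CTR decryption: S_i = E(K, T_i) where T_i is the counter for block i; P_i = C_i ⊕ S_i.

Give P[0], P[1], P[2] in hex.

P[0] = 70, P[1] = 2C, P[2] = 75

P[0]: T = A4, S = E(K, T) = 6F; 1F ⊕ 6F = 70.
P[1]: T = A5, S = E(K, T) = 6B; 47 ⊕ 6B = 2C.
P[2]: T = A6, S = E(K, T) = 67; 12 ⊕ 67 = 75.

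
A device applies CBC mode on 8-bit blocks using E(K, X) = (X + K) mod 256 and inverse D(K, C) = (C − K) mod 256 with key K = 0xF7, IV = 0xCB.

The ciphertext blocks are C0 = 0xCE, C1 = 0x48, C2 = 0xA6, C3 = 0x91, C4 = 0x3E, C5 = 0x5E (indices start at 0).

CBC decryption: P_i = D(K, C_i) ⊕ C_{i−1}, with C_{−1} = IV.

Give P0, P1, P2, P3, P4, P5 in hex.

P0 = 0x1C, P1 = 0x9F, P2 = 0xE7, P3 = 0x3C, P4 = 0xD6, P5 = 0x59

P0: D(K, 0xCE) = 0xD7; 0xD7 ⊕ 0xCB = 0x1C.
P1: D(K, 0x48) = 0x51; 0x51 ⊕ 0xCE = 0x9F.
P2: D(K, 0xA6) = 0xAF; 0xAF ⊕ 0x48 = 0xE7.
P3: D(K, 0x91) = 0x9A; 0x9A ⊕ 0xA6 = 0x3C.
P4: D(K, 0x3E) = 0x47; 0x47 ⊕ 0x91 = 0xD6.
P5: D(K, 0x5E) = 0x67; 0x67 ⊕ 0x3E = 0x59.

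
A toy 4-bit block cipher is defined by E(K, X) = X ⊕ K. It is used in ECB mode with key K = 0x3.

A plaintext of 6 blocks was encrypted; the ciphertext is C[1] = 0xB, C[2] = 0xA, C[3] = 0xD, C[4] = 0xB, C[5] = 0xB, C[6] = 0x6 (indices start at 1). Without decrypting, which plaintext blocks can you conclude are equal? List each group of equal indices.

ECB encrypts each block independently with the same key, so equal ciphertext blocks imply equal plaintext blocks.
C[1] = C[4] = C[5] = 0xB, so P[1] = P[4] = P[5].

P[1] = P[4] = P[5]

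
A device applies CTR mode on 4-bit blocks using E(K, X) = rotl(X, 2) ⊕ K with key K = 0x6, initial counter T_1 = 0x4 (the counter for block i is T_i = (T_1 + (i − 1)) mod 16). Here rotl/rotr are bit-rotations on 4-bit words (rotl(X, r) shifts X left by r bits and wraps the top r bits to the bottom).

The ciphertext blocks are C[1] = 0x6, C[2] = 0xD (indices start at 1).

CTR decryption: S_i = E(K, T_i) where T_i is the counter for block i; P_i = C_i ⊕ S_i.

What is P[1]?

P[1] = 0x1

P[1]: T = 0x4, S = E(K, T) = 0x7; 0x6 ⊕ 0x7 = 0x1.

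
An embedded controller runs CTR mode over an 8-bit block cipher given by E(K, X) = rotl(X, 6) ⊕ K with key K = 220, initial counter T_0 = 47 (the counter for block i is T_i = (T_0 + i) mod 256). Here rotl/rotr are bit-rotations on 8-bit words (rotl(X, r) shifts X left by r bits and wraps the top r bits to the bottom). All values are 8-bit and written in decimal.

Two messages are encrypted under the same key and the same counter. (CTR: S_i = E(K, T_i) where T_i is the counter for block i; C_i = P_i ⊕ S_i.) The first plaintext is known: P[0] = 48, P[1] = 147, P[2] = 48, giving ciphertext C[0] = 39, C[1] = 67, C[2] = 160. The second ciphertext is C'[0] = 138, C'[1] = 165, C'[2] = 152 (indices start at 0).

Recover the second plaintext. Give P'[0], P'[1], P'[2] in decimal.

P'[0] = 157, P'[1] = 117, P'[2] = 8

In CTR with a reused counter, both messages share the same keystream S_i, so C_i ⊕ C'_i = P_i ⊕ P'_i and thus P'_i = P_i ⊕ C_i ⊕ C'_i.
P'[0]: 48 ⊕ 39 ⊕ 138 = 157.
P'[1]: 147 ⊕ 67 ⊕ 165 = 117.
P'[2]: 48 ⊕ 160 ⊕ 152 = 8.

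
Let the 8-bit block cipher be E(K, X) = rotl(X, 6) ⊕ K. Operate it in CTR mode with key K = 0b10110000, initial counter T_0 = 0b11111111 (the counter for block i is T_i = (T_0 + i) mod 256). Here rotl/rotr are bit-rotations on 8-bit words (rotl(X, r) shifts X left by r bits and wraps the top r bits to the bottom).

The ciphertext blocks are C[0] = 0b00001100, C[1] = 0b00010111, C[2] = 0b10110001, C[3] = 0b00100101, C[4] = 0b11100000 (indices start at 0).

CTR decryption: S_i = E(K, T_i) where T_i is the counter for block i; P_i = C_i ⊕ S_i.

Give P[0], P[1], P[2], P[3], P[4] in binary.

P[0]: T = 0b11111111, S = E(K, T) = 0b01001111; 0b00001100 ⊕ 0b01001111 = 0b01000011.
P[1]: T = 0b00000000, S = E(K, T) = 0b10110000; 0b00010111 ⊕ 0b10110000 = 0b10100111.
P[2]: T = 0b00000001, S = E(K, T) = 0b11110000; 0b10110001 ⊕ 0b11110000 = 0b01000001.
P[3]: T = 0b00000010, S = E(K, T) = 0b00110000; 0b00100101 ⊕ 0b00110000 = 0b00010101.
P[4]: T = 0b00000011, S = E(K, T) = 0b01110000; 0b11100000 ⊕ 0b01110000 = 0b10010000.

P[0] = 0b01000011, P[1] = 0b10100111, P[2] = 0b01000001, P[3] = 0b00010101, P[4] = 0b10010000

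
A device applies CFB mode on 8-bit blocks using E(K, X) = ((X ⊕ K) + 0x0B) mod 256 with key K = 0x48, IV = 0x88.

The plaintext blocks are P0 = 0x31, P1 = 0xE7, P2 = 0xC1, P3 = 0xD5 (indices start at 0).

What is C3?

C3 = 0x4A

CFB encryption: C_i = P_i ⊕ E(K, C_{i−1}), with C_{−1} = IV.
C0: E(K, 0x88) = 0xCB; 0x31 ⊕ 0xCB = 0xFA.
C1: E(K, 0xFA) = 0xBD; 0xE7 ⊕ 0xBD = 0x5A.
C2: E(K, 0x5A) = 0x1D; 0xC1 ⊕ 0x1D = 0xDC.
C3: E(K, 0xDC) = 0x9F; 0xD5 ⊕ 0x9F = 0x4A.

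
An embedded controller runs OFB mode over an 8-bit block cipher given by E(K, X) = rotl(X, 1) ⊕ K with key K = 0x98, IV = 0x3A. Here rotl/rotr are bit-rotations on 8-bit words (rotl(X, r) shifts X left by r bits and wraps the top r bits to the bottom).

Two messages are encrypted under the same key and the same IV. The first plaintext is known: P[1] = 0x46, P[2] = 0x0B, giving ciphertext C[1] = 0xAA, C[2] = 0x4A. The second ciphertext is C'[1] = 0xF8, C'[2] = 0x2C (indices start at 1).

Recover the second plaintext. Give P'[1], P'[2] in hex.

P'[1] = 0x14, P'[2] = 0x6D

In OFB with a reused IV, both messages share the same keystream S_i, so C_i ⊕ C'_i = P_i ⊕ P'_i and thus P'_i = P_i ⊕ C_i ⊕ C'_i.
P'[1]: 0x46 ⊕ 0xAA ⊕ 0xF8 = 0x14.
P'[2]: 0x0B ⊕ 0x4A ⊕ 0x2C = 0x6D.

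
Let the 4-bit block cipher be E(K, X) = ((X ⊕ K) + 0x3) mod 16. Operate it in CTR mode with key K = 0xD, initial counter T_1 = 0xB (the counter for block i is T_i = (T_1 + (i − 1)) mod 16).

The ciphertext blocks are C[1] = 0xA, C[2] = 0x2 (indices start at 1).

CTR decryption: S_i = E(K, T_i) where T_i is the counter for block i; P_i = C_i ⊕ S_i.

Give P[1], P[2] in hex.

P[1]: T = 0xB, S = E(K, T) = 0x9; 0xA ⊕ 0x9 = 0x3.
P[2]: T = 0xC, S = E(K, T) = 0x4; 0x2 ⊕ 0x4 = 0x6.

P[1] = 0x3, P[2] = 0x6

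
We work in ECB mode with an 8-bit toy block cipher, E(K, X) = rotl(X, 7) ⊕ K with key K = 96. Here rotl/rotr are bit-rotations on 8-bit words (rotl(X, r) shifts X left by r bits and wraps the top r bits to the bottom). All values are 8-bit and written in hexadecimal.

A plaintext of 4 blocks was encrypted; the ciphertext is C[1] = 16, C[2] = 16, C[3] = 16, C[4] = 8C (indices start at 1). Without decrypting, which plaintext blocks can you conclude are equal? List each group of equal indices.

ECB encrypts each block independently with the same key, so equal ciphertext blocks imply equal plaintext blocks.
C[1] = C[2] = C[3] = 16, so P[1] = P[2] = P[3].

P[1] = P[2] = P[3]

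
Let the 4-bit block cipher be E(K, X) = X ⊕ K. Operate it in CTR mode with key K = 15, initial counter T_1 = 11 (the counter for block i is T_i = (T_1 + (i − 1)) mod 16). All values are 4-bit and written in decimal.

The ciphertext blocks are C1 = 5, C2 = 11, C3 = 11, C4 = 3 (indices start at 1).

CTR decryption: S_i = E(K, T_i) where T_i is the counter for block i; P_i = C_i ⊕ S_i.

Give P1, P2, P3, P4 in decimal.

P1: T = 11, S = E(K, T) = 4; 5 ⊕ 4 = 1.
P2: T = 12, S = E(K, T) = 3; 11 ⊕ 3 = 8.
P3: T = 13, S = E(K, T) = 2; 11 ⊕ 2 = 9.
P4: T = 14, S = E(K, T) = 1; 3 ⊕ 1 = 2.

P1 = 1, P2 = 8, P3 = 9, P4 = 2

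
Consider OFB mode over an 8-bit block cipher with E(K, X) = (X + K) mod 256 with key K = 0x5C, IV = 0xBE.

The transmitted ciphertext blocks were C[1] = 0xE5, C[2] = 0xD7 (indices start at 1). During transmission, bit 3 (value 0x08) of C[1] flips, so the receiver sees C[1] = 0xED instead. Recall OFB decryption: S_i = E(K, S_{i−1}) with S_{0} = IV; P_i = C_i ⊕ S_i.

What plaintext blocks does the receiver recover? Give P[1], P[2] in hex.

Only C[1] changed, to 0xED. In OFB, a change in C_i flips the same bit in P_i only; the keystream is unaffected. Decrypting the received ciphertext:
P[1]: S = E(K, 0xBE) = 0x1A; 0xED ⊕ 0x1A = 0xF7.
P[2]: S = E(K, 0x1A) = 0x76; 0xD7 ⊕ 0x76 = 0xA1.
Blocks that differ from the original plaintext: P[1].

P[1] = 0xF7, P[2] = 0xA1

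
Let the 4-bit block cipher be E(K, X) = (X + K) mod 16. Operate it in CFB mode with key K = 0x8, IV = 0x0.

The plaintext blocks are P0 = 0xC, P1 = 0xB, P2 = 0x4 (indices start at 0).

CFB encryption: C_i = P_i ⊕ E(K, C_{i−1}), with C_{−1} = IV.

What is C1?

C0: E(K, 0x0) = 0x8; 0xC ⊕ 0x8 = 0x4.
C1: E(K, 0x4) = 0xC; 0xB ⊕ 0xC = 0x7.

C1 = 0x7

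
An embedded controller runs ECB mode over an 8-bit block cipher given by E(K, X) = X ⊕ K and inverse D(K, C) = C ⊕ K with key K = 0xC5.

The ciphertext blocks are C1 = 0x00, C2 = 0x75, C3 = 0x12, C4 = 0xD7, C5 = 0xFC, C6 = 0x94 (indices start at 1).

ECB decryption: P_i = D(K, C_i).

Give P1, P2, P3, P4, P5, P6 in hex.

P1 = 0xC5, P2 = 0xB0, P3 = 0xD7, P4 = 0x12, P5 = 0x39, P6 = 0x51

P1: D(K, 0x00) = 0xC5.
P2: D(K, 0x75) = 0xB0.
P3: D(K, 0x12) = 0xD7.
P4: D(K, 0xD7) = 0x12.
P5: D(K, 0xFC) = 0x39.
P6: D(K, 0x94) = 0x51.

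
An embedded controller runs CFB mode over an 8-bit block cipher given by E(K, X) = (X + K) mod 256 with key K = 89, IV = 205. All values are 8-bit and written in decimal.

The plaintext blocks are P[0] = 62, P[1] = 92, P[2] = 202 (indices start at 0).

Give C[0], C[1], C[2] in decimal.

CFB encryption: C_i = P_i ⊕ E(K, C_{i−1}), with C_{−1} = IV.
C[0]: E(K, 205) = 38; 62 ⊕ 38 = 24.
C[1]: E(K, 24) = 113; 92 ⊕ 113 = 45.
C[2]: E(K, 45) = 134; 202 ⊕ 134 = 76.

C[0] = 24, C[1] = 45, C[2] = 76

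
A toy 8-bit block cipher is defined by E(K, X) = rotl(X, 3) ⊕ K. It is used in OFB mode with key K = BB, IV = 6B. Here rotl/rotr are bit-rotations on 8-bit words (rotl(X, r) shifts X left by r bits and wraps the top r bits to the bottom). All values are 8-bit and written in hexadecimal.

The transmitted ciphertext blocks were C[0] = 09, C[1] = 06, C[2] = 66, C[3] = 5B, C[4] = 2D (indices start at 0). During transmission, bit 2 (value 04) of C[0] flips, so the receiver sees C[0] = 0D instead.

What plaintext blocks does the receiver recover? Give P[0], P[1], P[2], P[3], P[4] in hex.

P[0] = ED, P[1] = BA, P[2] = 38, P[3] = 12, P[4] = DC

OFB decryption: S_i = E(K, S_{i−1}) with S_{−1} = IV; P_i = C_i ⊕ S_i.
Only C[0] changed, to 0D. In OFB, a change in C_i flips the same bit in P_i only; the keystream is unaffected. Decrypting the received ciphertext:
P[0]: S = E(K, 6B) = E0; 0D ⊕ E0 = ED.
P[1]: S = E(K, E0) = BC; 06 ⊕ BC = BA.
P[2]: S = E(K, BC) = 5E; 66 ⊕ 5E = 38.
P[3]: S = E(K, 5E) = 49; 5B ⊕ 49 = 12.
P[4]: S = E(K, 49) = F1; 2D ⊕ F1 = DC.
Blocks that differ from the original plaintext: P[0].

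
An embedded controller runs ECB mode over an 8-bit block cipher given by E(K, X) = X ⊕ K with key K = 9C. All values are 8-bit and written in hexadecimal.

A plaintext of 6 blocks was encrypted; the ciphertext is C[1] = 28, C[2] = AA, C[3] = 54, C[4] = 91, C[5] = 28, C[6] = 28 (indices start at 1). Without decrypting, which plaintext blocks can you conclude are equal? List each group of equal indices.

ECB encrypts each block independently with the same key, so equal ciphertext blocks imply equal plaintext blocks.
C[1] = C[5] = C[6] = 28, so P[1] = P[5] = P[6].

P[1] = P[5] = P[6]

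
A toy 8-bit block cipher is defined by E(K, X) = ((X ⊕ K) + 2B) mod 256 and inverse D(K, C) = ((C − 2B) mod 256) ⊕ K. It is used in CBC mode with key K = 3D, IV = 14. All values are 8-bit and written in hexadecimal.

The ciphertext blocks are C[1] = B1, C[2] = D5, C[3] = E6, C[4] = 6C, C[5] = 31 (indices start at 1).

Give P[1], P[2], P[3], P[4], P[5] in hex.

P[1] = AF, P[2] = 26, P[3] = 53, P[4] = 9A, P[5] = 57

CBC decryption: P_i = D(K, C_i) ⊕ C_{i−1}, with C_{0} = IV.
P[1]: D(K, B1) = BB; BB ⊕ 14 = AF.
P[2]: D(K, D5) = 97; 97 ⊕ B1 = 26.
P[3]: D(K, E6) = 86; 86 ⊕ D5 = 53.
P[4]: D(K, 6C) = 7C; 7C ⊕ E6 = 9A.
P[5]: D(K, 31) = 3B; 3B ⊕ 6C = 57.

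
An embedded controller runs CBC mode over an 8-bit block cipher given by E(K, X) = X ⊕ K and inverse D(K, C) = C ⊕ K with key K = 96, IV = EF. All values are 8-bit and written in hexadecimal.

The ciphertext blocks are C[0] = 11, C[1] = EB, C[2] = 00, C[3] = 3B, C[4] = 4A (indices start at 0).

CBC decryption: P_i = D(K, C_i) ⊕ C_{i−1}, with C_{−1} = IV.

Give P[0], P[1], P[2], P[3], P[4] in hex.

P[0] = 68, P[1] = 6C, P[2] = 7D, P[3] = AD, P[4] = E7

P[0]: D(K, 11) = 87; 87 ⊕ EF = 68.
P[1]: D(K, EB) = 7D; 7D ⊕ 11 = 6C.
P[2]: D(K, 00) = 96; 96 ⊕ EB = 7D.
P[3]: D(K, 3B) = AD; AD ⊕ 00 = AD.
P[4]: D(K, 4A) = DC; DC ⊕ 3B = E7.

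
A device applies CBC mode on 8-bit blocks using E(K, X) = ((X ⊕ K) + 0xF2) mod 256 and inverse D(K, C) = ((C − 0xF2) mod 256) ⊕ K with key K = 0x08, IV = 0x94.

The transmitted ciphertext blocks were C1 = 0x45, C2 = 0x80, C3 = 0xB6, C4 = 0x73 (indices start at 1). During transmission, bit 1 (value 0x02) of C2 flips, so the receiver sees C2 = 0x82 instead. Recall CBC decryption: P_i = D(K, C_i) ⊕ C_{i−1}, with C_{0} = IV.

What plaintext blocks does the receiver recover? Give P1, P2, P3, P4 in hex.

P1 = 0xCF, P2 = 0xDD, P3 = 0x4E, P4 = 0x3F

Only C2 changed, to 0x82. In CBC, a change in C_i garbles P_i and flips the same bit in P_{i+1}. Decrypting the received ciphertext:
P1: D(K, 0x45) = 0x5B; 0x5B ⊕ 0x94 = 0xCF.
P2: D(K, 0x82) = 0x98; 0x98 ⊕ 0x45 = 0xDD.
P3: D(K, 0xB6) = 0xCC; 0xCC ⊕ 0x82 = 0x4E.
P4: D(K, 0x73) = 0x89; 0x89 ⊕ 0xB6 = 0x3F.
Blocks that differ from the original plaintext: P2, P3.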